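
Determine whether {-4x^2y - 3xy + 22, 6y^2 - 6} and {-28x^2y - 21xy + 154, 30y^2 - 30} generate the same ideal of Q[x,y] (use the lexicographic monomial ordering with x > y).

Yes, the ideals are equal.

Two ideals are equal iff their reduced Gröbner bases coincide (the reduced basis is unique for a fixed ordering).
Buchberger on the first generating set:
f_1 = -4x^2y - 3xy + 22, LT = x^2y.
f_2 = 6y^2 - 6, LT = y^2.

S(f_1,f_2): lcm = x^2y^2. S = x^2 + 3/4xy^2 - 11/2y.
  reduce S modulo (f_1, f_2):
  remainder x^2 + 3/4x - 11/2y ≠ 0; add g_3 = x^2 + 3/4x - 11/2y to the basis.

The other S-polynomials (S(f_1,g_3), S(f_2,g_3)) all reduce to 0 modulo the current basis, so we have a Gröbner basis.
Inter-reduce: drop elements whose leading term is divisible by another's, tail-reduce, and make monic.
Reduced Gröbner basis: {x^2 + 3/4x - 11/2y, y^2 - 1}.

Buchberger on the second generating set:
h_1 = -28x^2y - 21xy + 154, LT = x^2y.
h_2 = 30y^2 - 30, LT = y^2.

S(h_1,h_2): lcm = x^2y^2. S = x^2 + 3/4xy^2 - 11/2y.
  reduce S modulo (h_1, h_2):
  remainder x^2 + 3/4x - 11/2y ≠ 0; add k_3 = x^2 + 3/4x - 11/2y to the basis.

The other S-polynomials (S(h_1,k_3), S(h_2,k_3)) all reduce to 0 modulo the current basis, so we have a Gröbner basis.
Inter-reduce: drop elements whose leading term is divisible by another's, tail-reduce, and make monic.
Reduced Gröbner basis: {x^2 + 3/4x - 11/2y, y^2 - 1}.

The two bases agree; hence the ideals are identical.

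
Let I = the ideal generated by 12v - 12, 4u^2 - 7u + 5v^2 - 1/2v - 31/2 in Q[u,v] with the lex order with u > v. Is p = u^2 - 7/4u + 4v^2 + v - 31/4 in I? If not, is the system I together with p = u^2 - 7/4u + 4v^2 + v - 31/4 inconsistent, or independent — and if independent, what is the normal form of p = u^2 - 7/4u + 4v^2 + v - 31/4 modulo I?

First compute the reduced Gröbner basis of I by Buchberger's algorithm.
f_1 = 12v - 12, LT = v.
f_2 = 4u^2 - 7u + 5v^2 - 1/2v - 31/2, LT = u^2.

The S-polynomials (S(f_1,f_2)) all reduce to 0 modulo the current basis, so we have a Gröbner basis.
Inter-reduce: drop elements whose leading term is divisible by another's, tail-reduce, and make monic.
Reduced Gröbner basis: {u^2 - 7/4u - 11/4, v - 1}.
Label its elements g_1 = u^2 - 7/4u - 11/4, g_2 = v - 1.

Reduce p = u^2 - 7/4u + 4v^2 + v - 31/4 modulo G:
  leading term u^2: subtract (1)·g_1 from u^2 - 7/4u + 4v^2 + v - 31/4 → 4v^2 + v - 5
  leading term v^2: subtract (4v)·g_2 from 4v^2 + v - 5 → 5v - 5
  leading term v: subtract (5)·g_2 from 5v - 5 → 0
  normal form = 0.
Since the normal form is 0, p ∈ I.

u^2 - 7/4u + 4v^2 + v - 31/4 lies in I (it reduces to 0).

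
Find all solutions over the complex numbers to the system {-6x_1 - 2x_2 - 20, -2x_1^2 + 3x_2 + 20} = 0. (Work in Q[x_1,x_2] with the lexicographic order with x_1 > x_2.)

Compute a lex Gröbner basis by Buchberger's algorithm.
f_1 = -6x_1 - 2x_2 - 20, LT = x_1.
f_2 = -2x_1^2 + 3x_2 + 20, LT = x_1^2.

S(f_1,f_2): lcm = x_1^2. S = 1/3x_1x_2 + 10/3x_1 + 3/2x_2 + 10.
  leading term x_1x_2: subtract (-1/18x_2)·f_1 from 1/3x_1x_2 + 10/3x_1 + 3/2x_2 + 10 → 10/3x_1 - 1/9x_2^2 + 7/18x_2 + 10
  leading term x_1: subtract (-5/9)·f_1 from 10/3x_1 - 1/9x_2^2 + 7/18x_2 + 10 → -1/9x_2^2 - 13/18x_2 - 10/9
  leading term x_2^2: no divisor's leading term divides it; move -1/9x_2^2 to the remainder.
  leading term x_2: no divisor's leading term divides it; move -13/18x_2 to the remainder.
  leading term 1: no divisor's leading term divides it; move -10/9 to the remainder.
  remainder -1/9x_2^2 - 13/18x_2 - 10/9 ≠ 0; add h_3 = -1/9x_2^2 - 13/18x_2 - 10/9 to the basis.

The other S-polynomials (S(f_1,h_3), S(f_2,h_3)) all reduce to 0 modulo the current basis, so we have a Gröbner basis.
Inter-reduce: drop elements whose leading term is divisible by another's, tail-reduce, and make monic.
Reduced Gröbner basis: {x_1 + 1/3x_2 + 10/3, x_2^2 + 13/2x_2 + 10}.

A lex Gröbner basis eliminates variables successively. Here x_2^2 + 13/2x_2 + 10 depends only on x_2, with roots {-4, -5/2}; lifting each root through the earlier basis elements recovers the full solutions.
  x_2 = -4: the earlier basis element becomes x_1 + 2 = 0, giving x_1 = -2 — point (-2, -4).
  x_2 = -5/2: the earlier basis element becomes x_1 + 5/2 = 0, giving x_1 = -5/2 — point (-5/2, -5/2).
Substituting each solution back into the original system confirms all equations vanish.

{(-2, -4), (-5/2, -5/2)}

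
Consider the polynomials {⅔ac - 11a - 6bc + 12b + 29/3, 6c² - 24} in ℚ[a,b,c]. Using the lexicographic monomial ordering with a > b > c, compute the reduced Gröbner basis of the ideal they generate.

G = {a + 18/37bc - 36/37b - 2/37c - 33/37, c² - 4}

The reduced Gröbner basis is the canonical form of the ideal for this ordering.

f_1 = ⅔ac - 11a - 6bc + 12b + 29/3, LT = ac.
f_2 = 6c² - 24, LT = c².

S(f_1,f_2): lcm = ac². S = -33/2ac + 4a - 9bc² + 18bc + 29/2c.
  leading term ac: subtract (-99/4)·f_1 from -33/2ac + 4a - 9bc² + 18bc + 29/2c → -1073/4a - 9bc² - 261/2bc + 297b + 29/2c + 957/4
  leading term a: no divisor's leading term divides it; move -1073/4a to the remainder.
  leading term bc²: subtract (-3/2b)·f_2 from -9bc² - 261/2bc + 297b + 29/2c + 957/4 → -261/2bc + 261b + 29/2c + 957/4
  leading term bc: no divisor's leading term divides it; move -261/2bc to the remainder.
  leading term b: no divisor's leading term divides it; move 261b to the remainder.
  leading term c: no divisor's leading term divides it; move 29/2c to the remainder.
  leading term 1: no divisor's leading term divides it; move 957/4 to the remainder.
  remainder -1073/4a - 261/2bc + 261b + 29/2c + 957/4 ≠ 0; add g_3 = -1073/4a - 261/2bc + 261b + 29/2c + 957/4 to the basis.

S(f_1,g_3): lcm = ac. S = -33/2a - 18/37bc² - 297/37bc + 18b + 2/37c² + 33/37c + 29/2.
  leading term a: subtract (66/1073)·g_3 from -33/2a - 18/37bc² - 297/37bc + 18b + 2/37c² + 33/37c + 29/2 → -18/37bc² + 72/37b + 2/37c² - 8/37
  leading term bc²: subtract (-3/37b)·f_2 from -18/37bc² + 72/37b + 2/37c² - 8/37 → 2/37c² - 8/37
  leading term c²: subtract (1/111)·f_2 from 2/37c² - 8/37 → 0
  remainder 0.

S(f_2,g_3): leading monomials are coprime, so the S-polynomial reduces to 0 (Buchberger's first criterion).
Every S-polynomial of the final basis reduces to 0, so we have a Gröbner basis.
Inter-reduce: drop elements whose leading term is divisible by another's, tail-reduce, and make monic.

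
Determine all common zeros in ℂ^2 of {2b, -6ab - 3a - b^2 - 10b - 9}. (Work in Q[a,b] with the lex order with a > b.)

Compute a lex Gröbner basis by Buchberger's algorithm.
f_1 = 2b, LT = b.
f_2 = -6ab - 3a - b^2 - 10b - 9, LT = ab.

S(f_1,f_2): lcm = ab. S = -1/2a - 1/6b^2 - 5/3b - 3/2.
  leading term a: no divisor's leading term divides it; move -1/2a to the remainder.
  leading term b^2: subtract (-1/12b)·f_1 from -1/6b^2 - 5/3b - 3/2 → -5/3b - 3/2
  leading term b: subtract (-5/6)·f_1 from -5/3b - 3/2 → -3/2
  leading term 1: no divisor's leading term divides it; move -3/2 to the remainder.
  remainder -1/2a - 3/2 ≠ 0; add h_3 = -1/2a - 3/2 to the basis.

S(f_1,h_3): leading monomials are coprime, so the S-polynomial reduces to 0 (Buchberger's first criterion).
S(f_2,h_3): lcm = ab. S = 1/2a + 1/6b^2 - 4/3b + 3/2.
  leading term a: subtract (-1)·h_3 from 1/2a + 1/6b^2 - 4/3b + 3/2 → 1/6b^2 - 4/3b
  leading term b^2: subtract (1/12b)·f_1 from 1/6b^2 - 4/3b → -4/3b
  leading term b: subtract (-2/3)·f_1 from -4/3b → 0
  remainder 0.

Every S-polynomial of the final basis reduces to 0, so we have a Gröbner basis.
Inter-reduce: drop elements whose leading term is divisible by another's, tail-reduce, and make monic.
Reduced Gröbner basis: {a + 3, b}.

From the last basis element, b = 0, so b takes values in {0}. Each choice, substituted upward through the basis, yields the corresponding point(s) of the solution set.
  b = 0: the earlier basis element becomes a + 3 = 0, giving a = -3 — point (-3, 0).
Substituting each solution back into the original system confirms all equations vanish.
Zero-dimensionality of the ideal guarantees finitely many solutions over ℂ.

{(-3, 0)}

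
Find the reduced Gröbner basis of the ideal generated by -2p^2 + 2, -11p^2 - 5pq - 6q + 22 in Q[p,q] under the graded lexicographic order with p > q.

This is the nonlinear analogue of row-reducing a linear system.

f_1 = -2p^2 + 2, LT = p^2.
f_2 = -11p^2 - 5pq - 6q + 22, LT = p^2.

S(f_1,f_2): lcm = p^2. S = -5/11pq - 6/11q + 1.
  leading term pq: no divisor's leading term divides it; move -5/11pq to the remainder.
  leading term q: no divisor's leading term divides it; move -6/11q to the remainder.
  leading term 1: no divisor's leading term divides it; move 1 to the remainder.
  remainder -5/11pq - 6/11q + 1 ≠ 0; add g_3 = -5/11pq - 6/11q + 1 to the basis.

S(f_1,g_3): lcm = p^2q. S = -6/5pq + 11/5p - q.
  leading term pq: subtract (66/25)·g_3 from -6/5pq + 11/5p - q → 11/5p + 11/25q - 66/25
  leading term p: no divisor's leading term divides it; move 11/5p to the remainder.
  leading term q: no divisor's leading term divides it; move 11/25q to the remainder.
  leading term 1: no divisor's leading term divides it; move -66/25 to the remainder.
  remainder 11/5p + 11/25q - 66/25 ≠ 0; add g_4 = 11/5p + 11/25q - 66/25 to the basis.

S(f_2,g_3): lcm = p^2q. S = 5/11pq^2 - 6/5pq + 6/11q^2 + 11/5p - 2q.
  leading term pq^2: subtract (-q)·g_3 from 5/11pq^2 - 6/5pq + 6/11q^2 + 11/5p - 2q → -6/5pq + 11/5p - q
  leading term pq: subtract (66/25)·g_3 from -6/5pq + 11/5p - q → 11/5p + 11/25q - 66/25
  leading term p: subtract (1)·g_4 from 11/5p + 11/25q - 66/25 → 0
  remainder 0.

S(f_1,g_4): lcm = p^2. S = -1/5pq + 6/5p - 1.
  leading term pq: subtract (11/25)·g_3 from -1/5pq + 6/5p - 1 → 6/5p + 6/25q - 36/25
  leading term p: subtract (6/11)·g_4 from 6/5p + 6/25q - 36/25 → 0
  remainder 0.

S(f_2,g_4): lcm = p^2. S = 14/55pq + 6/5p + 6/11q - 2.
  leading term pq: subtract (-14/25)·g_3 from 14/55pq + 6/5p + 6/11q - 2 → 6/5p + 6/25q - 36/25
  leading term p: subtract (6/11)·g_4 from 6/5p + 6/25q - 36/25 → 0
  remainder 0.

S(g_3,g_4): lcm = pq. S = -1/5q^2 + 12/5q - 11/5.
  leading term q^2: no divisor's leading term divides it; move -1/5q^2 to the remainder.
  leading term q: no divisor's leading term divides it; move 12/5q to the remainder.
  leading term 1: no divisor's leading term divides it; move -11/5 to the remainder.
  remainder -1/5q^2 + 12/5q - 11/5 ≠ 0; add g_5 = -1/5q^2 + 12/5q - 11/5 to the basis.

S(f_1,g_5): leading monomials are coprime, so the S-polynomial reduces to 0 (Buchberger's first criterion).
S(f_2,g_5): leading monomials are coprime, so the S-polynomial reduces to 0 (Buchberger's first criterion).
S(g_3,g_5): lcm = pq^2. S = 12pq + 6/5q^2 - 11p - 11/5q.
  leading term pq: subtract (-132/5)·g_3 from 12pq + 6/5q^2 - 11p - 11/5q → 6/5q^2 - 11p - 83/5q + 132/5
  leading term q^2: subtract (-6)·g_5 from 6/5q^2 - 11p - 83/5q + 132/5 → -11p - 11/5q + 66/5
  leading term p: subtract (-5)·g_4 from -11p - 11/5q + 66/5 → 0
  remainder 0.

S(g_4,g_5): leading monomials are coprime, so the S-polynomial reduces to 0 (Buchberger's first criterion).
Every S-polynomial of the final basis reduces to 0, so we have a Gröbner basis.
Inter-reduce: drop elements whose leading term is divisible by another's, tail-reduce, and make monic.

G = {q^2 - 12q + 11, p + 1/5q - 6/5}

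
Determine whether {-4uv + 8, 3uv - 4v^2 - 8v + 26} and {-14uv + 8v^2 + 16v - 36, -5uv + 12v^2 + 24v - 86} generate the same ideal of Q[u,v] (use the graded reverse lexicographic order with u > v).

Yes, the ideals are equal.

Since reduced Gröbner bases are canonical representatives of ideals under a given ordering, it suffices to compute and compare them.
Buchberger on the first generating set:
f_1 = -4uv + 8, LT = uv.
f_2 = 3uv - 4v^2 - 8v + 26, LT = uv.

S(f_1,f_2): lcm = uv. S = 4/3v^2 + 8/3v - 32/3.
  leading term v^2: no divisor's leading term divides it; move 4/3v^2 to the remainder.
  leading term v: no divisor's leading term divides it; move 8/3v to the remainder.
  leading term 1: no divisor's leading term divides it; move -32/3 to the remainder.
  remainder 4/3v^2 + 8/3v - 32/3 ≠ 0; add g_3 = 4/3v^2 + 8/3v - 32/3 to the basis.

S(f_1,g_3): lcm = uv^2. S = -2uv + 8u - 2v.
  leading term uv: subtract (1/2)·f_1 from -2uv + 8u - 2v → 8u - 2v - 4
  leading term u: no divisor's leading term divides it; move 8u to the remainder.
  leading term v: no divisor's leading term divides it; move -2v to the remainder.
  leading term 1: no divisor's leading term divides it; move -4 to the remainder.
  remainder 8u - 2v - 4 ≠ 0; add g_4 = 8u - 2v - 4 to the basis.

S(f_2,g_3): lcm = uv^2. S = -4/3v^3 - 2uv - 8/3v^2 + 8u + 26/3v.
  leading term v^3: subtract (-v)·g_3 from -4/3v^3 - 2uv - 8/3v^2 + 8u + 26/3v → -2uv + 8u - 2v
  leading term uv: subtract (1/2)·f_1 from -2uv + 8u - 2v → 8u - 2v - 4
  leading term u: subtract (1)·g_4 from 8u - 2v - 4 → 0
  remainder 0.

S(f_1,g_4): lcm = uv. S = 1/4v^2 + 1/2v - 2.
  leading term v^2: subtract (3/16)·g_3 from 1/4v^2 + 1/2v - 2 → 0
  remainder 0.

S(f_2,g_4): lcm = uv. S = -13/12v^2 - 13/6v + 26/3.
  leading term v^2: subtract (-13/16)·g_3 from -13/12v^2 - 13/6v + 26/3 → 0
  remainder 0.

S(g_3,g_4): leading monomials are coprime, so the S-polynomial reduces to 0 (Buchberger's first criterion).
Every S-polynomial of the final basis reduces to 0, so we have a Gröbner basis.
Inter-reduce: drop elements whose leading term is divisible by another's, tail-reduce, and make monic.
Reduced Gröbner basis: {v^2 + 2v - 8, u - 1/4v - 1/2}.

Buchberger on the second generating set:
h_1 = -14uv + 8v^2 + 16v - 36, LT = uv.
h_2 = -5uv + 12v^2 + 24v - 86, LT = uv.

S(h_1,h_2): lcm = uv. S = 64/35v^2 + 128/35v - 512/35.
  leading term v^2: no divisor's leading term divides it; move 64/35v^2 to the remainder.
  leading term v: no divisor's leading term divides it; move 128/35v to the remainder.
  leading term 1: no divisor's leading term divides it; move -512/35 to the remainder.
  remainder 64/35v^2 + 128/35v - 512/35 ≠ 0; add k_3 = 64/35v^2 + 128/35v - 512/35 to the basis.

S(h_1,k_3): lcm = uv^2. S = -4/7v^3 - 2uv - 8/7v^2 + 8u + 18/7v.
  leading term v^3: subtract (-5/16v)·k_3 from -4/7v^3 - 2uv - 8/7v^2 + 8u + 18/7v → -2uv + 8u - 2v
  leading term uv: subtract (1/7)·h_1 from -2uv + 8u - 2v → -8/7v^2 + 8u - 30/7v + 36/7
  leading term v^2: subtract (-5/8)·k_3 from -8/7v^2 + 8u - 30/7v + 36/7 → 8u - 2v - 4
  leading term u: no divisor's leading term divides it; move 8u to the remainder.
  leading term v: no divisor's leading term divides it; move -2v to the remainder.
  leading term 1: no divisor's leading term divides it; move -4 to the remainder.
  remainder 8u - 2v - 4 ≠ 0; add k_4 = 8u - 2v - 4 to the basis.

S(h_2,k_3): lcm = uv^2. S = -12/5v^3 - 2uv - 24/5v^2 + 8u + 86/5v.
  leading term v^3: subtract (-21/16v)·k_3 from -12/5v^3 - 2uv - 24/5v^2 + 8u + 86/5v → -2uv + 8u - 2v
  leading term uv: subtract (1/7)·h_1 from -2uv + 8u - 2v → -8/7v^2 + 8u - 30/7v + 36/7
  leading term v^2: subtract (-5/8)·k_3 from -8/7v^2 + 8u - 30/7v + 36/7 → 8u - 2v - 4
  leading term u: subtract (1)·k_4 from 8u - 2v - 4 → 0
  remainder 0.

S(h_1,k_4): lcm = uv. S = -9/28v^2 - 9/14v + 18/7.
  leading term v^2: subtract (-45/256)·k_3 from -9/28v^2 - 9/14v + 18/7 → 0
  remainder 0.

S(h_2,k_4): lcm = uv. S = -43/20v^2 - 43/10v + 86/5.
  leading term v^2: subtract (-301/256)·k_3 from -43/20v^2 - 43/10v + 86/5 → 0
  remainder 0.

S(k_3,k_4): leading monomials are coprime, so the S-polynomial reduces to 0 (Buchberger's first criterion).
Every S-polynomial of the final basis reduces to 0, so we have a Gröbner basis.
Inter-reduce: drop elements whose leading term is divisible by another's, tail-reduce, and make monic.
Reduced Gröbner basis: {v^2 + 2v - 8, u - 1/4v - 1/2}.

Same reduced basis, so the two generating sets span the same ideal.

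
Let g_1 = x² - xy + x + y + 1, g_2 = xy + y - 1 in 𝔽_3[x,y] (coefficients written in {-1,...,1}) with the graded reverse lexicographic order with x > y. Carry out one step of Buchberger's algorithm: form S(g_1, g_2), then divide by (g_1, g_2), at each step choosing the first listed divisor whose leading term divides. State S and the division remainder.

lcm(LM(g_1), LM(g_2)) = x²y.
S = (lcm/LT(g_1))·g_1 − (lcm/LT(g_2))·g_2 = -xy² + y² + x + y.
Reduce S modulo (g_1, g_2) in that order:
  leading term xy²: subtract (-y)·g_2 from -xy² + y² + x + y → -y² + x
  leading term y²: no divisor's leading term divides it; move -y² to the remainder.
  leading term x: no divisor's leading term divides it; move x to the remainder.
The remainder -y² + x is nonzero, so it would be added as the next basis element.
This is the inner loop of Buchberger's algorithm — each nonzero remainder becomes a new basis element.

S(g_1, g_2) = -xy² + y² + x + y; remainder on division = -y² + x.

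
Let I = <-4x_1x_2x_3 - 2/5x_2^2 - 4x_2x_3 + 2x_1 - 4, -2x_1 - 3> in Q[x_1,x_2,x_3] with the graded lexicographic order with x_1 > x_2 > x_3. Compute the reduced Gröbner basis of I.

G = {x_2^2 - 5x_2x_3 + 35/2, x_1 + 3/2}

The reduced Gröbner basis is the canonical form of the ideal for this ordering.

f_1 = -4x_1x_2x_3 - 2/5x_2^2 - 4x_2x_3 + 2x_1 - 4, LT = x_1x_2x_3.
f_2 = -2x_1 - 3, LT = x_1.

S(f_1,f_2): lcm = x_1x_2x_3. S = 1/10x_2^2 - 1/2x_2x_3 - 1/2x_1 + 1.
  reduce S modulo (f_1, f_2):
  remainder 1/10x_2^2 - 1/2x_2x_3 + 7/4 ≠ 0; add g_3 = 1/10x_2^2 - 1/2x_2x_3 + 7/4 to the basis.

The other S-polynomials (S(f_1,g_3), S(f_2,g_3)) all reduce to 0 modulo the current basis, so we have a Gröbner basis.
Inter-reduce: drop elements whose leading term is divisible by another's, tail-reduce, and make monic.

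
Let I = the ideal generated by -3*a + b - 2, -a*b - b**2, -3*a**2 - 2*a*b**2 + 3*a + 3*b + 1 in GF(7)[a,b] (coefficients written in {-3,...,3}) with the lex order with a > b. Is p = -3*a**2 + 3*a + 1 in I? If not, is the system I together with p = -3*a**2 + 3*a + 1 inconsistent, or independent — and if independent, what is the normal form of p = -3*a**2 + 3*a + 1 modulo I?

-3*a**2 + 3*a + 1 lies in I (it reduces to 0).

First compute the reduced Gröbner basis of I by Buchberger's algorithm.
f_1 = -3*a + b - 2, LT = a.
f_2 = -a*b - b**2, LT = a*b.
f_3 = -3*a**2 - 2*a*b**2 + 3*a + 3*b + 1, LT = a**2.

S(f_1,f_2): lcm = a*b. S = b**2 + 3*b.
  reduce S modulo (f_1, f_2, f_3):
  remainder b**2 + 3*b ≠ 0; add h_4 = b**2 + 3*b to the basis.

S(f_1,f_3): lcm = a**2. S = -3*a*b**2 + 2*a*b - 3*a + b - 2.
  reduce S modulo (f_1, f_2, f_3, h_4):
  remainder -2*b ≠ 0; add h_5 = -2*b to the basis.

The other S-polynomials (S(f_2,f_3), S(f_1,h_4), S(f_2,h_4), S(f_3,h_4), S(f_1,h_5), S(f_2,h_5), S(f_3,h_5), S(h_4,h_5)) all reduce to 0 modulo the current basis, so we have a Gröbner basis.
Inter-reduce: drop elements whose leading term is divisible by another's, tail-reduce, and make monic.
Reduced Gröbner basis: {a + 3, b}.
Label its elements g_1 = a + 3, g_2 = b.

Reduce p = -3*a**2 + 3*a + 1 modulo G:
  leading term a**2: subtract (-3*a)·g_1 from -3*a**2 + 3*a + 1 → -2*a + 1
  leading term a: subtract (-2)·g_1 from -2*a + 1 → 0
  normal form = 0.
Since the normal form is 0, p ∈ I.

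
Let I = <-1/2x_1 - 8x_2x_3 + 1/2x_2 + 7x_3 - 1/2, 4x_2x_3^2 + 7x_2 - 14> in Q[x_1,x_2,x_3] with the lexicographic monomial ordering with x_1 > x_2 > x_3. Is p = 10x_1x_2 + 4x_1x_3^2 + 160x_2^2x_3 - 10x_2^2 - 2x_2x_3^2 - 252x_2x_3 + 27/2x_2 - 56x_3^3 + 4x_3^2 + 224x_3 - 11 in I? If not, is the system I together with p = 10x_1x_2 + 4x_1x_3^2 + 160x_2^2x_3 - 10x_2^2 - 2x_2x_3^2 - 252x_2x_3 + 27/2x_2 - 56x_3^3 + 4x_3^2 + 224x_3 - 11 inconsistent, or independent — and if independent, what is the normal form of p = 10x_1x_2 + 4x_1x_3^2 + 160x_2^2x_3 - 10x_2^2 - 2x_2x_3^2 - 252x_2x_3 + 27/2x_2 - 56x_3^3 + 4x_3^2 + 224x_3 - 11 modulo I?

Adjoining 10x_1x_2 + 4x_1x_3^2 + 160x_2^2x_3 - 10x_2^2 - 2x_2x_3^2 - 252x_2x_3 + 27/2x_2 - 56x_3^3 + 4x_3^2 + 224x_3 - 11 makes the ideal the whole ring: the system is inconsistent.

First compute the reduced Gröbner basis of I by Buchberger's algorithm.
f_1 = -1/2x_1 - 8x_2x_3 + 1/2x_2 + 7x_3 - 1/2, LT = x_1.
f_2 = 4x_2x_3^2 + 7x_2 - 14, LT = x_2x_3^2.

The S-polynomials (S(f_1,f_2)) all reduce to 0 modulo the current basis, so we have a Gröbner basis.
Inter-reduce: drop elements whose leading term is divisible by another's, tail-reduce, and make monic.
Reduced Gröbner basis: {x_1 + 16x_2x_3 - x_2 - 14x_3 + 1, x_2x_3^2 + 7/4x_2 - 7/2}.
Label its elements g_1 = x_1 + 16x_2x_3 - x_2 - 14x_3 + 1, g_2 = x_2x_3^2 + 7/4x_2 - 7/2.

Reduce p = 10x_1x_2 + 4x_1x_3^2 + 160x_2^2x_3 - 10x_2^2 - 2x_2x_3^2 - 252x_2x_3 + 27/2x_2 - 56x_3^3 + 4x_3^2 + 224x_3 - 11 modulo G:
  leading term x_1x_2: subtract (10x_2)·g_1 from 10x_1x_2 + 4x_1x_3^2 + 160x_2^2x_3 - 10x_2^2 - 2x_2x_3^2 - 252x_2x_3 + 27/2x_2 - 56x_3^3 + 4x_3^2 + 224x_3 - 11 → 4x_1x_3^2 - 2x_2x_3^2 - 112x_2x_3 + 7/2x_2 - 56x_3^3 + 4x_3^2 + 224x_3 - 11
  leading term x_1x_3^2: subtract (4x_3^2)·g_1 from 4x_1x_3^2 - 2x_2x_3^2 - 112x_2x_3 + 7/2x_2 - 56x_3^3 + 4x_3^2 + 224x_3 - 11 → -64x_2x_3^3 + 2x_2x_3^2 - 112x_2x_3 + 7/2x_2 + 224x_3 - 11
  leading term x_2x_3^3: subtract (-64x_3)·g_2 from -64x_2x_3^3 + 2x_2x_3^2 - 112x_2x_3 + 7/2x_2 + 224x_3 - 11 → 2x_2x_3^2 + 7/2x_2 - 11
  leading term x_2x_3^2: subtract (2)·g_2 from 2x_2x_3^2 + 7/2x_2 - 11 → -4
  leading term 1: no divisor's leading term divides it; move -4 to the remainder.
  normal form = -4.
The normal form is nonzero, so p ∉ I. Since p minus its normal form lies in I, I + (p) = I + (r) where r = -4; decide whether this ideal is the whole ring.
Here r = -4 is a nonzero constant, hence a unit: 1 ∈ I + (p), the Gröbner basis of I + (p) is {1}, and the enlarged system has no common solution — adjoining p is inconsistent.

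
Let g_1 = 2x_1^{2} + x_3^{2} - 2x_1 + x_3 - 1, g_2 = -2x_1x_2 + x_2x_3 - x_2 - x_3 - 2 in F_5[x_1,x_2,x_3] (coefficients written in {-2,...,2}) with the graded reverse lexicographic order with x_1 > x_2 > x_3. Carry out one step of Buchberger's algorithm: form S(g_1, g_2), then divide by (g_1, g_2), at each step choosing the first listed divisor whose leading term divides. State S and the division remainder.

S(g_1, g_2) = -2x_1x_2x_3 - 2x_2x_3^{2} + x_1x_2 + 2x_1x_3 - 2x_2x_3 - x_1 + 2x_2; remainder on division = 2x_2x_3^{2} + 2x_1x_3 + 2x_2x_3 + x_3^{2} - x_1 - x_2 - x_3 - 1.

lcm(LM(g_1), LM(g_2)) = x_1^{2}x_2.
S = (lcm/LT(g_1))·g_1 − (lcm/LT(g_2))·g_2 = -2x_1x_2x_3 - 2x_2x_3^{2} + x_1x_2 + 2x_1x_3 - 2x_2x_3 - x_1 + 2x_2.
Reduce S modulo (g_1, g_2) in that order:
  leading term x_1x_2x_3: subtract (x_3)·g_2 from -2x_1x_2x_3 - 2x_2x_3^{2} + x_1x_2 + 2x_1x_3 - 2x_2x_3 - x_1 + 2x_2 → 2x_2x_3^{2} + x_1x_2 + 2x_1x_3 - x_2x_3 + x_3^{2} - x_1 + 2x_2 + 2x_3
  leading term x_2x_3^{2}: no divisor's leading term divides it; move 2x_2x_3^{2} to the remainder.
  leading term x_1x_2: subtract (2)·g_2 from x_1x_2 + 2x_1x_3 - x_2x_3 + x_3^{2} - x_1 + 2x_2 + 2x_3 → 2x_1x_3 + 2x_2x_3 + x_3^{2} - x_1 - x_2 - x_3 - 1
  leading term x_1x_3: no divisor's leading term divides it; move 2x_1x_3 to the remainder.
  leading term x_2x_3: no divisor's leading term divides it; move 2x_2x_3 to the remainder.
  leading term x_3^{2}: no divisor's leading term divides it; move x_3^{2} to the remainder.
  leading term x_1: no divisor's leading term divides it; move -x_1 to the remainder.
  leading term x_2: no divisor's leading term divides it; move -x_2 to the remainder.
  leading term x_3: no divisor's leading term divides it; move -x_3 to the remainder.
  leading term 1: no divisor's leading term divides it; move -1 to the remainder.
The remainder 2x_2x_3^{2} + 2x_1x_3 + 2x_2x_3 + x_3^{2} - x_1 - x_2 - x_3 - 1 is nonzero, so it would be added as the next basis element.
An S-polynomial is built so that the two leading terms cancel; whether anything survives reduction is exactly the Gröbner-basis criterion.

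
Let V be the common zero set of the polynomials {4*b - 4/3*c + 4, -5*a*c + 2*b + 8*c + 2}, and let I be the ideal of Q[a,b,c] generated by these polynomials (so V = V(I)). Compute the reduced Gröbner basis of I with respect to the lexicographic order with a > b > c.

This is the nonlinear analogue of row-reducing a linear system.

f_1 = 4*b - 4/3*c + 4, LT = b.
f_2 = -5*a*c + 2*b + 8*c + 2, LT = a*c.

S(f_1,f_2): leading monomials are coprime, so the S-polynomial reduces to 0 (Buchberger's first criterion).
Every S-polynomial of the final basis reduces to 0, so we have a Gröbner basis.

G = {a*c - 26/15*c, b - 1/3*c + 1}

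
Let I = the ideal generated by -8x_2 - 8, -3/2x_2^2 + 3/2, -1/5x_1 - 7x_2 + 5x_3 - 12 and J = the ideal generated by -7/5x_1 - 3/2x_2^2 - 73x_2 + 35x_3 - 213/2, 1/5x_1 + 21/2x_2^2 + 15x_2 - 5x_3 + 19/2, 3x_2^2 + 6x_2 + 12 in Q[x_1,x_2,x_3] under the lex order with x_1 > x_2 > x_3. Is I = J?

No, the ideals differ.

Since reduced Gröbner bases are canonical representatives of ideals under a given ordering, it suffices to compute and compare them.
Buchberger on the first generating set:
f_1 = -8x_2 - 8, LT = x_2.
f_2 = -3/2x_2^2 + 3/2, LT = x_2^2.
f_3 = -1/5x_1 - 7x_2 + 5x_3 - 12, LT = x_1.

S(f_1,f_2): lcm = x_2^2. S = x_2 + 1.
  leading term x_2: subtract (-1/8)·f_1 from x_2 + 1 → 0
  remainder 0.

S(f_1,f_3): leading monomials are coprime, so the S-polynomial reduces to 0 (Buchberger's first criterion).
S(f_2,f_3): leading monomials are coprime, so the S-polynomial reduces to 0 (Buchberger's first criterion).
Every S-polynomial of the final basis reduces to 0, so we have a Gröbner basis.
Inter-reduce: drop elements whose leading term is divisible by another's, tail-reduce, and make monic.
Reduced Gröbner basis: {x_1 - 25x_3 + 25, x_2 + 1}.

Buchberger on the second generating set:
h_1 = -7/5x_1 - 3/2x_2^2 - 73x_2 + 35x_3 - 213/2, LT = x_1.
h_2 = 1/5x_1 + 21/2x_2^2 + 15x_2 - 5x_3 + 19/2, LT = x_1.
h_3 = 3x_2^2 + 6x_2 + 12, LT = x_2^2.

S(h_1,h_2): lcm = x_1. S = -360/7x_2^2 - 160/7x_2 + 200/7.
  leading term x_2^2: subtract (-120/7)·h_3 from -360/7x_2^2 - 160/7x_2 + 200/7 → 80x_2 + 1640/7
  leading term x_2: no divisor's leading term divides it; move 80x_2 to the remainder.
  leading term 1: no divisor's leading term divides it; move 1640/7 to the remainder.
  remainder 80x_2 + 1640/7 ≠ 0; add k_4 = 80x_2 + 1640/7 to the basis.

S(h_1,h_3): leading monomials are coprime, so the S-polynomial reduces to 0 (Buchberger's first criterion).
S(h_2,h_3): leading monomials are coprime, so the S-polynomial reduces to 0 (Buchberger's first criterion).
S(h_1,k_4): leading monomials are coprime, so the S-polynomial reduces to 0 (Buchberger's first criterion).
S(h_2,k_4): leading monomials are coprime, so the S-polynomial reduces to 0 (Buchberger's first criterion).
S(h_3,k_4): lcm = x_2^2. S = -13/14x_2 + 4.
  leading term x_2: subtract (-13/1120)·k_4 from -13/14x_2 + 4 → 1317/196
  leading term 1: no divisor's leading term divides it; move 1317/196 to the remainder.
  remainder 1317/196 ≠ 0; add k_5 = 1317/196 to the basis.

S(h_1,k_5): leading monomials are coprime, so the S-polynomial reduces to 0 (Buchberger's first criterion).
S(h_2,k_5): leading monomials are coprime, so the S-polynomial reduces to 0 (Buchberger's first criterion).
S(h_3,k_5): leading monomials are coprime, so the S-polynomial reduces to 0 (Buchberger's first criterion).
S(k_4,k_5): leading monomials are coprime, so the S-polynomial reduces to 0 (Buchberger's first criterion).
Every S-polynomial of the final basis reduces to 0, so we have a Gröbner basis.
Inter-reduce: drop elements whose leading term is divisible by another's, tail-reduce, and make monic.
Reduced Gröbner basis: {1}.

These differ, so the ideals are not equal.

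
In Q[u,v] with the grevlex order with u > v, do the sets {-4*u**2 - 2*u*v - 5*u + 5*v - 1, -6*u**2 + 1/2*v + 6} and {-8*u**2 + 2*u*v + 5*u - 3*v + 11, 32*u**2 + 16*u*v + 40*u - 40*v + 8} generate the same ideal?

No, the ideals differ.

Equality of ideals is decidable: compute both reduced Gröbner bases (unique for the ordering) and check whether they agree.
Buchberger on the first generating set:
f_1 = -4*u**2 - 2*u*v - 5*u + 5*v - 1, LT = u**2.
f_2 = -6*u**2 + 1/2*v + 6, LT = u**2.

S(f_1,f_2): lcm = u**2. S = 1/2*u*v + 5/4*u - 7/6*v + 5/4.
  leading term u*v: no divisor's leading term divides it; move 1/2*u*v to the remainder.
  leading term u: no divisor's leading term divides it; move 5/4*u to the remainder.
  leading term v: no divisor's leading term divides it; move -7/6*v to the remainder.
  leading term 1: no divisor's leading term divides it; move 5/4 to the remainder.
  remainder 1/2*u*v + 5/4*u - 7/6*v + 5/4 ≠ 0; add g_3 = 1/2*u*v + 5/4*u - 7/6*v + 5/4 to the basis.

S(f_1,g_3): lcm = u**2*v. S = 1/2*u*v**2 - 5/2*u**2 + 43/12*u*v - 5/4*v**2 - 5/2*u + 1/4*v.
  leading term u*v**2: subtract (v)·g_3 from 1/2*u*v**2 - 5/2*u**2 + 43/12*u*v - 5/4*v**2 - 5/2*u + 1/4*v → -5/2*u**2 + 7/3*u*v - 1/12*v**2 - 5/2*u - v
  leading term u**2: subtract (5/8)·f_1 from -5/2*u**2 + 7/3*u*v - 1/12*v**2 - 5/2*u - v → 43/12*u*v - 1/12*v**2 + 5/8*u - 33/8*v + 5/8
  leading term u*v: subtract (43/6)·g_3 from 43/12*u*v - 1/12*v**2 + 5/8*u - 33/8*v + 5/8 → -1/12*v**2 - 25/3*u + 305/72*v - 25/3
  leading term v**2: no divisor's leading term divides it; move -1/12*v**2 to the remainder.
  leading term u: no divisor's leading term divides it; move -25/3*u to the remainder.
  leading term v: no divisor's leading term divides it; move 305/72*v to the remainder.
  leading term 1: no divisor's leading term divides it; move -25/3 to the remainder.
  remainder -1/12*v**2 - 25/3*u + 305/72*v - 25/3 ≠ 0; add g_4 = -1/12*v**2 - 25/3*u + 305/72*v - 25/3 to the basis.

The other S-polynomials (S(f_2,g_3), S(f_1,g_4), S(f_2,g_4), S(g_3,g_4)) all reduce to 0 modulo the current basis, so we have a Gröbner basis.
Inter-reduce: drop elements whose leading term is divisible by another's, tail-reduce, and make monic.
Reduced Gröbner basis: {u**2 - 1/12*v - 1, u*v + 5/2*u - 7/3*v + 5/2, v**2 + 100*u - 305/6*v + 100}.

Buchberger on the second generating set:
h_1 = -8*u**2 + 2*u*v + 5*u - 3*v + 11, LT = u**2.
h_2 = 32*u**2 + 16*u*v + 40*u - 40*v + 8, LT = u**2.

S(h_1,h_2): lcm = u**2. S = -3/4*u*v - 15/8*u + 13/8*v - 13/8.
  leading term u*v: no divisor's leading term divides it; move -3/4*u*v to the remainder.
  leading term u: no divisor's leading term divides it; move -15/8*u to the remainder.
  leading term v: no divisor's leading term divides it; move 13/8*v to the remainder.
  leading term 1: no divisor's leading term divides it; move -13/8 to the remainder.
  remainder -3/4*u*v - 15/8*u + 13/8*v - 13/8 ≠ 0; add k_3 = -3/4*u*v - 15/8*u + 13/8*v - 13/8 to the basis.

S(h_1,k_3): lcm = u**2*v. S = -1/4*u*v**2 - 5/2*u**2 + 37/24*u*v + 3/8*v**2 - 13/6*u - 11/8*v.
  leading term u*v**2: subtract (1/3*v)·k_3 from -1/4*u*v**2 - 5/2*u**2 + 37/24*u*v + 3/8*v**2 - 13/6*u - 11/8*v → -5/2*u**2 + 13/6*u*v - 1/6*v**2 - 13/6*u - 5/6*v
  leading term u**2: subtract (5/16)·h_1 from -5/2*u**2 + 13/6*u*v - 1/6*v**2 - 13/6*u - 5/6*v → 37/24*u*v - 1/6*v**2 - 179/48*u + 5/48*v - 55/16
  leading term u*v: subtract (-37/18)·k_3 from 37/24*u*v - 1/6*v**2 - 179/48*u + 5/48*v - 55/16 → -1/6*v**2 - 91/12*u + 31/9*v - 61/9
  leading term v**2: no divisor's leading term divides it; move -1/6*v**2 to the remainder.
  leading term u: no divisor's leading term divides it; move -91/12*u to the remainder.
  leading term v: no divisor's leading term divides it; move 31/9*v to the remainder.
  leading term 1: no divisor's leading term divides it; move -61/9 to the remainder.
  remainder -1/6*v**2 - 91/12*u + 31/9*v - 61/9 ≠ 0; add k_4 = -1/6*v**2 - 91/12*u + 31/9*v - 61/9 to the basis.

The other S-polynomials (S(h_2,k_3), S(h_1,k_4), S(h_2,k_4), S(k_3,k_4)) all reduce to 0 modulo the current basis, so we have a Gröbner basis.
Inter-reduce: drop elements whose leading term is divisible by another's, tail-reduce, and make monic.
Reduced Gröbner basis: {u**2 - 1/6*v - 5/6, u*v + 5/2*u - 13/6*v + 13/6, v**2 + 91/2*u - 62/3*v + 122/3}.

These differ, so the ideals are not equal.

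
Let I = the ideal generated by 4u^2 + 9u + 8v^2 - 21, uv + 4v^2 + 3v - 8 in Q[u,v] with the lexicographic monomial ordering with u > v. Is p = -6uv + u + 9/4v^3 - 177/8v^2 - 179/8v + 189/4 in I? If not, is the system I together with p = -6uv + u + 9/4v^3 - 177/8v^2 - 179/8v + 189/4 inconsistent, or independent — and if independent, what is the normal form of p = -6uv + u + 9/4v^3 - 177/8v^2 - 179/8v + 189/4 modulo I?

-6uv + u + 9/4v^3 - 177/8v^2 - 179/8v + 189/4 lies in I (it reduces to 0).

First compute the reduced Gröbner basis of I by Buchberger's algorithm.
f_1 = 4u^2 + 9u + 8v^2 - 21, LT = u^2.
f_2 = uv + 4v^2 + 3v - 8, LT = uv.

S(f_1,f_2): lcm = u^2v. S = -4uv^2 - 3/4uv + 8u + 2v^3 - 21/4v.
  leading term uv^2: subtract (-4v)·f_2 from -4uv^2 - 3/4uv + 8u + 2v^3 - 21/4v → -3/4uv + 8u + 18v^3 + 12v^2 - 149/4v
  leading term uv: subtract (-3/4)·f_2 from -3/4uv + 8u + 18v^3 + 12v^2 - 149/4v → 8u + 18v^3 + 15v^2 - 35v - 6
  leading term u: no divisor's leading term divides it; move 8u to the remainder.
  leading term v^3: no divisor's leading term divides it; move 18v^3 to the remainder.
  leading term v^2: no divisor's leading term divides it; move 15v^2 to the remainder.
  leading term v: no divisor's leading term divides it; move -35v to the remainder.
  leading term 1: no divisor's leading term divides it; move -6 to the remainder.
  remainder 8u + 18v^3 + 15v^2 - 35v - 6 ≠ 0; add h_3 = 8u + 18v^3 + 15v^2 - 35v - 6 to the basis.

S(f_1,h_3): lcm = u^2. S = -9/4uv^3 - 15/8uv^2 + 35/8uv + 3u + 2v^2 - 21/4.
  leading term uv^3: subtract (-9/4v^2)·f_2 from -9/4uv^3 - 15/8uv^2 + 35/8uv + 3u + 2v^2 - 21/4 → -15/8uv^2 + 35/8uv + 3u + 9v^4 + 27/4v^3 - 16v^2 - 21/4
  leading term uv^2: subtract (-15/8v)·f_2 from -15/8uv^2 + 35/8uv + 3u + 9v^4 + 27/4v^3 - 16v^2 - 21/4 → 35/8uv + 3u + 9v^4 + 57/4v^3 - 83/8v^2 - 15v - 21/4
  leading term uv: subtract (35/8)·f_2 from 35/8uv + 3u + 9v^4 + 57/4v^3 - 83/8v^2 - 15v - 21/4 → 3u + 9v^4 + 57/4v^3 - 223/8v^2 - 225/8v + 119/4
  leading term u: subtract (3/8)·h_3 from 3u + 9v^4 + 57/4v^3 - 223/8v^2 - 225/8v + 119/4 → 9v^4 + 15/2v^3 - 67/2v^2 - 15v + 32
  leading term v^4: no divisor's leading term divides it; move 9v^4 to the remainder.
  leading term v^3: no divisor's leading term divides it; move 15/2v^3 to the remainder.
  leading term v^2: no divisor's leading term divides it; move -67/2v^2 to the remainder.
  leading term v: no divisor's leading term divides it; move -15v to the remainder.
  leading term 1: no divisor's leading term divides it; move 32 to the remainder.
  remainder 9v^4 + 15/2v^3 - 67/2v^2 - 15v + 32 ≠ 0; add h_4 = 9v^4 + 15/2v^3 - 67/2v^2 - 15v + 32 to the basis.

S(f_2,h_3): lcm = uv. S = -9/4v^4 - 15/8v^3 + 67/8v^2 + 15/4v - 8.
  leading term v^4: subtract (-1/4)·h_4 from -9/4v^4 - 15/8v^3 + 67/8v^2 + 15/4v - 8 → 0
  remainder 0.

S(f_1,h_4): leading monomials are coprime, so the S-polynomial reduces to 0 (Buchberger's first criterion).
S(f_2,h_4): lcm = uv^4. S = -5/6uv^3 + 67/18uv^2 + 5/3uv - 32/9u + 4v^5 + 3v^4 - 8v^3.
  leading term uv^3: subtract (-5/6v^2)·f_2 from -5/6uv^3 + 67/18uv^2 + 5/3uv - 32/9u + 4v^5 + 3v^4 - 8v^3 → 67/18uv^2 + 5/3uv - 32/9u + 4v^5 + 19/3v^4 - 11/2v^3 - 20/3v^2
  leading term uv^2: subtract (67/18v)·f_2 from 67/18uv^2 + 5/3uv - 32/9u + 4v^5 + 19/3v^4 - 11/2v^3 - 20/3v^2 → 5/3uv - 32/9u + 4v^5 + 19/3v^4 - 367/18v^3 - 107/6v^2 + 268/9v
  leading term uv: subtract (5/3)·f_2 from 5/3uv - 32/9u + 4v^5 + 19/3v^4 - 367/18v^3 - 107/6v^2 + 268/9v → -32/9u + 4v^5 + 19/3v^4 - 367/18v^3 - 49/2v^2 + 223/9v + 40/3
  leading term u: subtract (-4/9)·h_3 from -32/9u + 4v^5 + 19/3v^4 - 367/18v^3 - 49/2v^2 + 223/9v + 40/3 → 4v^5 + 19/3v^4 - 223/18v^3 - 107/6v^2 + 83/9v + 32/3
  leading term v^5: subtract (4/9v)·h_4 from 4v^5 + 19/3v^4 - 223/18v^3 - 107/6v^2 + 83/9v + 32/3 → 3v^4 + 5/2v^3 - 67/6v^2 - 5v + 32/3
  leading term v^4: subtract (1/3)·h_4 from 3v^4 + 5/2v^3 - 67/6v^2 - 5v + 32/3 → 0
  remainder 0.

S(h_3,h_4): leading monomials are coprime, so the S-polynomial reduces to 0 (Buchberger's first criterion).
Every S-polynomial of the final basis reduces to 0, so we have a Gröbner basis.
Inter-reduce: drop elements whose leading term is divisible by another's, tail-reduce, and make monic.
Reduced Gröbner basis: {u + 9/4v^3 + 15/8v^2 - 35/8v - 3/4, v^4 + 5/6v^3 - 67/18v^2 - 5/3v + 32/9}.
Label its elements g_1 = u + 9/4v^3 + 15/8v^2 - 35/8v - 3/4, g_2 = v^4 + 5/6v^3 - 67/18v^2 - 5/3v + 32/9.

Reduce p = -6uv + u + 9/4v^3 - 177/8v^2 - 179/8v + 189/4 modulo G:
  leading term uv: subtract (-6v)·g_1 from -6uv + u + 9/4v^3 - 177/8v^2 - 179/8v + 189/4 → u + 27/2v^4 + 27/2v^3 - 387/8v^2 - 215/8v + 189/4
  leading term u: subtract (1)·g_1 from u + 27/2v^4 + 27/2v^3 - 387/8v^2 - 215/8v + 189/4 → 27/2v^4 + 45/4v^3 - 201/4v^2 - 45/2v + 48
  leading term v^4: subtract (27/2)·g_2 from 27/2v^4 + 45/4v^3 - 201/4v^2 - 45/2v + 48 → 0
  normal form = 0.
Since the normal form is 0, p ∈ I.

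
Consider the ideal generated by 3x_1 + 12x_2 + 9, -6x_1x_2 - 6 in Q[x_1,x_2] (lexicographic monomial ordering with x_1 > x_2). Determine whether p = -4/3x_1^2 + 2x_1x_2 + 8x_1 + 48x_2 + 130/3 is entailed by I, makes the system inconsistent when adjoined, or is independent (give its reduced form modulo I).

-4/3x_1^2 + 2x_1x_2 + 8x_1 + 48x_2 + 130/3 lies in I (it reduces to 0).

First compute the reduced Gröbner basis of I by Buchberger's algorithm.
f_1 = 3x_1 + 12x_2 + 9, LT = x_1.
f_2 = -6x_1x_2 - 6, LT = x_1x_2.

S(f_1,f_2): lcm = x_1x_2. S = 4x_2^2 + 3x_2 - 1.
  leading term x_2^2: no divisor's leading term divides it; move 4x_2^2 to the remainder.
  leading term x_2: no divisor's leading term divides it; move 3x_2 to the remainder.
  leading term 1: no divisor's leading term divides it; move -1 to the remainder.
  remainder 4x_2^2 + 3x_2 - 1 ≠ 0; add h_3 = 4x_2^2 + 3x_2 - 1 to the basis.

The other S-polynomials (S(f_1,h_3), S(f_2,h_3)) all reduce to 0 modulo the current basis, so we have a Gröbner basis.
Inter-reduce: drop elements whose leading term is divisible by another's, tail-reduce, and make monic.
Reduced Gröbner basis: {x_1 + 4x_2 + 3, x_2^2 + 3/4x_2 - 1/4}.
Label its elements g_1 = x_1 + 4x_2 + 3, g_2 = x_2^2 + 3/4x_2 - 1/4.

Reduce p = -4/3x_1^2 + 2x_1x_2 + 8x_1 + 48x_2 + 130/3 modulo G:
  leading term x_1^2: subtract (-4/3x_1)·g_1 from -4/3x_1^2 + 2x_1x_2 + 8x_1 + 48x_2 + 130/3 → 22/3x_1x_2 + 12x_1 + 48x_2 + 130/3
  leading term x_1x_2: subtract (22/3x_2)·g_1 from 22/3x_1x_2 + 12x_1 + 48x_2 + 130/3 → 12x_1 - 88/3x_2^2 + 26x_2 + 130/3
  leading term x_1: subtract (12)·g_1 from 12x_1 - 88/3x_2^2 + 26x_2 + 130/3 → -88/3x_2^2 - 22x_2 + 22/3
  leading term x_2^2: subtract (-88/3)·g_2 from -88/3x_2^2 - 22x_2 + 22/3 → 0
  normal form = 0.
Since the normal form is 0, p ∈ I.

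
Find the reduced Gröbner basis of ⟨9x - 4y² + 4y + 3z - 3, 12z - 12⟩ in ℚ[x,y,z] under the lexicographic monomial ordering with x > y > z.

This is the nonlinear analogue of row-reducing a linear system.

f_1 = 9x - 4y² + 4y + 3z - 3, LT = x.
f_2 = 12z - 12, LT = z.

The S-polynomials (S(f_1,f_2)) all reduce to 0 modulo the current basis, so we have a Gröbner basis.

G = {x - 4/9y² + 4/9y, z - 1}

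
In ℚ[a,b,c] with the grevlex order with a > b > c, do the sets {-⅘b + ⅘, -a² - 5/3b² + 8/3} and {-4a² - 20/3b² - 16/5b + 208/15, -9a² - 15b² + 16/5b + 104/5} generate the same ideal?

Equality of ideals is decidable: compute both reduced Gröbner bases (unique for the ordering) and check whether they agree.
Buchberger on the first generating set:
f_1 = -⅘b + ⅘, LT = b.
f_2 = -a² - 5/3b² + 8/3, LT = a².

S(f_1,f_2): leading monomials are coprime, so the S-polynomial reduces to 0 (Buchberger's first criterion).
Every S-polynomial of the final basis reduces to 0, so we have a Gröbner basis.
Inter-reduce: drop elements whose leading term is divisible by another's, tail-reduce, and make monic.
Reduced Gröbner basis: {a² - 1, b - 1}.

Buchberger on the second generating set:
h_1 = -4a² - 20/3b² - 16/5b + 208/15, LT = a².
h_2 = -9a² - 15b² + 16/5b + 104/5, LT = a².

S(h_1,h_2): lcm = a². S = 52/45b - 52/45.
  leading term b: no divisor's leading term divides it; move 52/45b to the remainder.
  leading term 1: no divisor's leading term divides it; move -52/45 to the remainder.
  remainder 52/45b - 52/45 ≠ 0; add k_3 = 52/45b - 52/45 to the basis.

S(h_1,k_3): leading monomials are coprime, so the S-polynomial reduces to 0 (Buchberger's first criterion).
S(h_2,k_3): leading monomials are coprime, so the S-polynomial reduces to 0 (Buchberger's first criterion).
Every S-polynomial of the final basis reduces to 0, so we have a Gröbner basis.
Inter-reduce: drop elements whose leading term is divisible by another's, tail-reduce, and make monic.
Reduced Gröbner basis: {a² - 1, b - 1}.

Same reduced basis, so the two generating sets span the same ideal.

Yes, the ideals are equal.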